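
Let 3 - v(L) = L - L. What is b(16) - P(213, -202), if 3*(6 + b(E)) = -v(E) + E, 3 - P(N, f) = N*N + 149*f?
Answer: 45799/3 ≈ 15266.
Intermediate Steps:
v(L) = 3 (v(L) = 3 - (L - L) = 3 - 1*0 = 3 + 0 = 3)
P(N, f) = 3 - N**2 - 149*f (P(N, f) = 3 - (N*N + 149*f) = 3 - (N**2 + 149*f) = 3 + (-N**2 - 149*f) = 3 - N**2 - 149*f)
b(E) = -7 + E/3 (b(E) = -6 + (-1*3 + E)/3 = -6 + (-3 + E)/3 = -6 + (-1 + E/3) = -7 + E/3)
b(16) - P(213, -202) = (-7 + (1/3)*16) - (3 - 1*213**2 - 149*(-202)) = (-7 + 16/3) - (3 - 1*45369 + 30098) = -5/3 - (3 - 45369 + 30098) = -5/3 - 1*(-15268) = -5/3 + 15268 = 45799/3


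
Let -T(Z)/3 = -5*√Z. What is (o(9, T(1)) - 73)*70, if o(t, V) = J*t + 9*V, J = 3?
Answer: 6230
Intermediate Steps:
T(Z) = 15*√Z (T(Z) = -(-15)*√Z = 15*√Z)
o(t, V) = 3*t + 9*V
(o(9, T(1)) - 73)*70 = ((3*9 + 9*(15*√1)) - 73)*70 = ((27 + 9*(15*1)) - 73)*70 = ((27 + 9*15) - 73)*70 = ((27 + 135) - 73)*70 = (162 - 73)*70 = 89*70 = 6230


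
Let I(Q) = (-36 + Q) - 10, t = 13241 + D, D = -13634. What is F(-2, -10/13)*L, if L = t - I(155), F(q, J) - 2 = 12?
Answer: -7028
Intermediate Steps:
F(q, J) = 14 (F(q, J) = 2 + 12 = 14)
t = -393 (t = 13241 - 13634 = -393)
I(Q) = -46 + Q
L = -502 (L = -393 - (-46 + 155) = -393 - 1*109 = -393 - 109 = -502)
F(-2, -10/13)*L = 14*(-502) = -7028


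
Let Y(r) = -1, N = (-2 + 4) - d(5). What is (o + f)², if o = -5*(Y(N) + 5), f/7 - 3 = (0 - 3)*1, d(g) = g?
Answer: 400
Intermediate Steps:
N = -3 (N = (-2 + 4) - 1*5 = 2 - 5 = -3)
f = 0 (f = 21 + 7*((0 - 3)*1) = 21 + 7*(-3*1) = 21 + 7*(-3) = 21 - 21 = 0)
o = -20 (o = -5*(-1 + 5) = -5*4 = -20)
(o + f)² = (-20 + 0)² = (-20)² = 400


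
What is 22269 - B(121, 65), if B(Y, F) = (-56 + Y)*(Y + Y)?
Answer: 6539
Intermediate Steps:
B(Y, F) = 2*Y*(-56 + Y) (B(Y, F) = (-56 + Y)*(2*Y) = 2*Y*(-56 + Y))
22269 - B(121, 65) = 22269 - 2*121*(-56 + 121) = 22269 - 2*121*65 = 22269 - 1*15730 = 22269 - 15730 = 6539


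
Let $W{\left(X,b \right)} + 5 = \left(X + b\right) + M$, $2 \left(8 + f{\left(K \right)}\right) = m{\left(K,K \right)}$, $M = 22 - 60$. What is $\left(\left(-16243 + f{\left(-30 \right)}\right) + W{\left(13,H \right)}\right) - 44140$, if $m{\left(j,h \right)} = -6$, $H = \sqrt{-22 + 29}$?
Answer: $-60424 + \sqrt{7} \approx -60421.0$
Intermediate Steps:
$H = \sqrt{7} \approx 2.6458$
$M = -38$ ($M = 22 - 60 = -38$)
$f{\left(K \right)} = -11$ ($f{\left(K \right)} = -8 + \frac{1}{2} \left(-6\right) = -8 - 3 = -11$)
$W{\left(X,b \right)} = -43 + X + b$ ($W{\left(X,b \right)} = -5 - \left(38 - X - b\right) = -5 + \left(-38 + X + b\right) = -43 + X + b$)
$\left(\left(-16243 + f{\left(-30 \right)}\right) + W{\left(13,H \right)}\right) - 44140 = \left(\left(-16243 - 11\right) + \left(-43 + 13 + \sqrt{7}\right)\right) - 44140 = \left(-16254 - \left(30 - \sqrt{7}\right)\right) - 44140 = \left(-16284 + \sqrt{7}\right) - 44140 = -60424 + \sqrt{7}$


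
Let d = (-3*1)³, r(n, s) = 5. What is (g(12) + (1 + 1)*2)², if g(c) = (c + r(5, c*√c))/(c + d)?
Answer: 1849/225 ≈ 8.2178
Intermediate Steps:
d = -27 (d = (-3)³ = -27)
g(c) = (5 + c)/(-27 + c) (g(c) = (c + 5)/(c - 27) = (5 + c)/(-27 + c))
(g(12) + (1 + 1)*2)² = ((5 + 12)/(-27 + 12) + (1 + 1)*2)² = (17/(-15) + 2*2)² = (-1/15*17 + 4)² = (-17/15 + 4)² = (43/15)² = 1849/225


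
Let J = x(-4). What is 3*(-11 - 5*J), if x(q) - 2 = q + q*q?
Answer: -243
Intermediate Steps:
x(q) = 2 + q + q² (x(q) = 2 + (q + q*q) = 2 + (q + q²) = 2 + q + q²)
J = 14 (J = 2 - 4 + (-4)² = 2 - 4 + 16 = 14)
3*(-11 - 5*J) = 3*(-11 - 5*14) = 3*(-11 - 70) = 3*(-81) = -243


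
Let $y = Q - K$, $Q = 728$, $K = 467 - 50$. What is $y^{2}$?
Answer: $96721$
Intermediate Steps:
$K = 417$
$y = 311$ ($y = 728 - 417 = 311$)
$y^{2} = 311^{2} = 96721$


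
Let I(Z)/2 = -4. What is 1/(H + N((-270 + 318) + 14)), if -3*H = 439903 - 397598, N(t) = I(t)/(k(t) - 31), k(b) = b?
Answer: -93/1311479 ≈ -7.0912e-5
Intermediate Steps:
I(Z) = -8 (I(Z) = 2*(-4) = -8)
N(t) = -8/(-31 + t) (N(t) = -8/(t - 31) = -8/(-31 + t))
H = -42305/3 (H = -(439903 - 397598)/3 = -1/3*42305 = -42305/3 ≈ -14102.)
1/(H + N((-270 + 318) + 14)) = 1/(-42305/3 - 8/(-31 + ((-270 + 318) + 14))) = 1/(-42305/3 - 8/(-31 + (48 + 14))) = 1/(-42305/3 - 8/(-31 + 62)) = 1/(-42305/3 - 8/31) = 1/(-1311479/93) = -93/1311479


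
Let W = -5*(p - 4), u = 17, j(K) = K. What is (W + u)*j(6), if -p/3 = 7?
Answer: 852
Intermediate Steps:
p = -21 (p = -3*7 = -21)
W = 125 (W = -5*(-21 - 4) = -5*(-25) = 125)
(W + u)*j(6) = (125 + 17)*6 = 142*6 = 852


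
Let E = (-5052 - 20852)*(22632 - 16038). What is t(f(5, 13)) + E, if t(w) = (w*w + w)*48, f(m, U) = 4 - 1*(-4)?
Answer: -170807520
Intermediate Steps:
f(m, U) = 8 (f(m, U) = 4 + 4 = 8)
t(w) = 48*w + 48*w**2 (t(w) = (w**2 + w)*48 = (w + w**2)*48 = 48*w + 48*w**2)
E = -170810976 (E = -25904*6594 = -170810976)
t(f(5, 13)) + E = 48*8*(1 + 8) - 170810976 = 48*8*9 - 170810976 = 3456 - 170810976 = -170807520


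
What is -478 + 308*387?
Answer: 118718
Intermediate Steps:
-478 + 308*387 = -478 + 119196 = 118718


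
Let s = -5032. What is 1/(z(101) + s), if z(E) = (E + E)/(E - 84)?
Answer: -17/85342 ≈ -0.00019920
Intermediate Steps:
z(E) = 2*E/(-84 + E) (z(E) = (2*E)/(-84 + E) = 2*E/(-84 + E))
1/(z(101) + s) = 1/(2*101/(-84 + 101) - 5032) = 1/(2*101/17 - 5032) = 1/(2*101*(1/17) - 5032) = 1/(202/17 - 5032) = 1/(-85342/17) = -17/85342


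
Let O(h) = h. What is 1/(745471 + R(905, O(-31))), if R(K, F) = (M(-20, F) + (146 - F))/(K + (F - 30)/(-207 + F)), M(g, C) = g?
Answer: 215451/160612509787 ≈ 1.3414e-6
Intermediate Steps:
R(K, F) = (126 - F)/(K + (-30 + F)/(-207 + F)) (R(K, F) = (-20 + (146 - F))/(K + (F - 30)/(-207 + F)) = (126 - F)/(K + (-30 + F)/(-207 + F)))
1/(745471 + R(905, O(-31))) = 1/(745471 + (-26082 - 1*(-31)² + 333*(-31))/(-30 - 31 - 207*905 - 31*905)) = 1/(745471 + (-26082 - 1*961 - 10323)/(-30 - 31 - 187335 - 28055)) = 1/(745471 + (-26082 - 961 - 10323)/(-215451)) = 1/(745471 - 1/215451*(-37366)) = 1/(745471 + 37366/215451) = 1/(160612509787/215451) = 215451/160612509787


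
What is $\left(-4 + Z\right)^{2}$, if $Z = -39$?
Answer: $1849$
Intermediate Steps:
$\left(-4 + Z\right)^{2} = \left(-4 - 39\right)^{2} = \left(-43\right)^{2} = 1849$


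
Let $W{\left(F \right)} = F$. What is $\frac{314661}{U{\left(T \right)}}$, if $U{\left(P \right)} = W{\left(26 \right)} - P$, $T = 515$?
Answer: $- \frac{104887}{163} \approx -643.48$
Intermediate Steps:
$U{\left(P \right)} = 26 - P$
$\frac{314661}{U{\left(T \right)}} = \frac{314661}{26 - 515} = \frac{314661}{-489} = 314661 \left(- \frac{1}{489}\right) = - \frac{104887}{163}$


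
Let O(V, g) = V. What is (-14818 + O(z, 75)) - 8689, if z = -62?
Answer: -23569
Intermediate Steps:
(-14818 + O(z, 75)) - 8689 = (-14818 - 62) - 8689 = -14880 - 8689 = -23569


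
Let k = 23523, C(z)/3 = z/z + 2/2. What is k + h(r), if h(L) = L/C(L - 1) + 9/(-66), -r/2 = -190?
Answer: 1556689/66 ≈ 23586.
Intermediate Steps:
r = 380 (r = -2*(-190) = 380)
C(z) = 6 (C(z) = 3*(z/z + 2/2) = 3*(1 + 2*(1/2)) = 3*(1 + 1) = 3*2 = 6)
h(L) = -3/22 + L/6 (h(L) = L/6 + 9/(-66) = L*(1/6) + 9*(-1/66) = L/6 - 3/22 = -3/22 + L/6)
k + h(r) = 23523 + (-3/22 + (1/6)*380) = 23523 + (-3/22 + 190/3) = 23523 + 4171/66 = 1556689/66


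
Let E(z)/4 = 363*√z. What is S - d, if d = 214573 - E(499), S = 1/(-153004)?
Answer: -32830527293/153004 + 1452*√499 ≈ -1.8214e+5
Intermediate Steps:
E(z) = 1452*√z (E(z) = 4*(363*√z) = 1452*√z)
S = -1/153004 ≈ -6.5358e-6
d = 214573 - 1452*√499 ≈ 1.8214e+5
S - d = -1/153004 - (214573 - 1452*√499) = -1/153004 + (-214573 + 1452*√499) = -32830527293/153004 + 1452*√499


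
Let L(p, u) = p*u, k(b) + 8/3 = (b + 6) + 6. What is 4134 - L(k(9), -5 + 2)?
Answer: 4189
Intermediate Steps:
k(b) = 28/3 + b (k(b) = -8/3 + ((b + 6) + 6) = -8/3 + ((6 + b) + 6) = -8/3 + (12 + b) = 28/3 + b)
4134 - L(k(9), -5 + 2) = 4134 - (28/3 + 9)*(-5 + 2) = 4134 - 55*(-3)/3 = 4134 - 1*(-55) = 4134 + 55 = 4189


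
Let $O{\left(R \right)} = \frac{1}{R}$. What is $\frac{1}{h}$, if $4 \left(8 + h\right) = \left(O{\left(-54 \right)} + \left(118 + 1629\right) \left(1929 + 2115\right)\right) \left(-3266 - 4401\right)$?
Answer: $- \frac{216}{2924982513685} \approx -7.3847 \cdot 10^{-11}$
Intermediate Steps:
$h = - \frac{2924982513685}{216}$ ($h = -8 + \frac{\left(\frac{1}{-54} + \left(118 + 1629\right) \left(1929 + 2115\right)\right) \left(-3266 - 4401\right)}{4} = -8 + \frac{\left(- \frac{1}{54} + 1747 \cdot 4044\right) \left(-7667\right)}{4} = -8 + \frac{\left(- \frac{1}{54} + 7064868\right) \left(-7667\right)}{4} = -8 + \frac{\frac{381502871}{54} \left(-7667\right)}{4} = -8 + \frac{1}{4} \left(- \frac{2924982511957}{54}\right) = -8 - \frac{2924982511957}{216} = - \frac{2924982513685}{216} \approx -1.3542 \cdot 10^{10}$)
$\frac{1}{h} = \frac{1}{- \frac{2924982513685}{216}} = - \frac{216}{2924982513685}$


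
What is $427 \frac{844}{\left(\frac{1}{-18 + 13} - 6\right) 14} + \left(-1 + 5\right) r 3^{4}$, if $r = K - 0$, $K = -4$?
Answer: $- \frac{168886}{31} \approx -5447.9$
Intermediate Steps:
$r = -4$ ($r = -4 - 0 = -4 + 0 = -4$)
$427 \frac{844}{\left(\frac{1}{-18 + 13} - 6\right) 14} + \left(-1 + 5\right) r 3^{4} = 427 \frac{844}{\left(\frac{1}{-18 + 13} - 6\right) 14} + \left(-1 + 5\right) \left(-4\right) 3^{4} = 427 \frac{844}{\left(\frac{1}{-5} - 6\right) 14} + 4 \left(-4\right) 81 = 427 \frac{844}{\left(- \frac{1}{5} - 6\right) 14} - 1296 = 427 \frac{844}{\left(- \frac{31}{5}\right) 14} - 1296 = 427 \frac{844}{- \frac{434}{5}} - 1296 = 427 \cdot 844 \left(- \frac{5}{434}\right) - 1296 = 427 \left(- \frac{2110}{217}\right) - 1296 = - \frac{128710}{31} - 1296 = - \frac{168886}{31}$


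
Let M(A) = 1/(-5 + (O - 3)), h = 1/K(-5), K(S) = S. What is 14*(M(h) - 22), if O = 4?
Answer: -623/2 ≈ -311.50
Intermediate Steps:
h = -⅕ (h = 1/(-5) = 1*(-⅕) = -⅕ ≈ -0.20000)
M(A) = -¼ (M(A) = 1/(-5 + (4 - 3)) = 1/(-5 + 1) = 1/(-4) = -¼)
14*(M(h) - 22) = 14*(-¼ - 22) = 14*(-89/4) = -623/2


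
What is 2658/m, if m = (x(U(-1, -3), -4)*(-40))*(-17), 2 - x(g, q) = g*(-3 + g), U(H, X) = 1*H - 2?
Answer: -1329/5440 ≈ -0.24430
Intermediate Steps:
U(H, X) = -2 + H (U(H, X) = H - 2 = -2 + H)
x(g, q) = 2 - g*(-3 + g)
m = -10880 (m = ((2 - (-2 - 1)² + 3*(-2 - 1))*(-40))*(-17) = ((2 - 1*(-3)² + 3*(-3))*(-40))*(-17) = ((2 - 1*9 - 9)*(-40))*(-17) = ((2 - 9 - 9)*(-40))*(-17) = -16*(-40)*(-17) = 640*(-17) = -10880)
2658/m = 2658/(-10880) = 2658*(-1/10880) = -1329/5440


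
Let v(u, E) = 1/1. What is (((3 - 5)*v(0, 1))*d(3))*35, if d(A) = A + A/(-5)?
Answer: -168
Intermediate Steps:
v(u, E) = 1
d(A) = 4*A/5 (d(A) = A + A*(-⅕) = A - A/5 = 4*A/5)
(((3 - 5)*v(0, 1))*d(3))*35 = (((3 - 5)*1)*((⅘)*3))*35 = (-2*1*(12/5))*35 = -2*12/5*35 = -24/5*35 = -168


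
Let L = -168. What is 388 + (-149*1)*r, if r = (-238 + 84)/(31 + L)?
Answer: 30210/137 ≈ 220.51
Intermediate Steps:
r = 154/137 (r = (-238 + 84)/(31 - 168) = -154/(-137) = -154*(-1/137) = 154/137 ≈ 1.1241)
388 + (-149*1)*r = 388 - 149*1*(154/137) = 388 - 149*154/137 = 388 - 22946/137 = 30210/137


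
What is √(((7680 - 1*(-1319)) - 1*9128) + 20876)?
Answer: √20747 ≈ 144.04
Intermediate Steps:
√(((7680 - 1*(-1319)) - 1*9128) + 20876) = √(((7680 + 1319) - 9128) + 20876) = √((8999 - 9128) + 20876) = √(-129 + 20876) = √20747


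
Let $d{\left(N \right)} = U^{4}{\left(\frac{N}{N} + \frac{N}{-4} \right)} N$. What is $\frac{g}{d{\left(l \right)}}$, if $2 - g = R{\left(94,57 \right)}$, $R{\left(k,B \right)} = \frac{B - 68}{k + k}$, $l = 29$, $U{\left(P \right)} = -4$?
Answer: $\frac{387}{1395712} \approx 0.00027728$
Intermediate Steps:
$d{\left(N \right)} = 256 N$ ($d{\left(N \right)} = \left(-4\right)^{4} N = 256 N$)
$R{\left(k,B \right)} = \frac{-68 + B}{2 k}$
$g = \frac{387}{188}$ ($g = 2 - \frac{-68 + 57}{2 \cdot 94} = 2 - \frac{1}{2} \cdot \frac{1}{94} \left(-11\right) = 2 - - \frac{11}{188} = 2 + \frac{11}{188} = \frac{387}{188} \approx 2.0585$)
$\frac{g}{d{\left(l \right)}} = \frac{387}{188 \cdot 256 \cdot 29} = \frac{387}{188 \cdot 7424} = \frac{387}{188} \cdot \frac{1}{7424} = \frac{387}{1395712}$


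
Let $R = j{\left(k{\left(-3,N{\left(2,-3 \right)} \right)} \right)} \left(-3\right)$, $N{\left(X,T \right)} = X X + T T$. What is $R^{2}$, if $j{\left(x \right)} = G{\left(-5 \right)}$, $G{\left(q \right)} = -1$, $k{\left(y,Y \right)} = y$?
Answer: $9$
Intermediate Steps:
$N{\left(X,T \right)} = T^{2} + X^{2}$ ($N{\left(X,T \right)} = X^{2} + T^{2} = T^{2} + X^{2}$)
$j{\left(x \right)} = -1$
$R = 3$ ($R = \left(-1\right) \left(-3\right) = 3$)
$R^{2} = 3^{2} = 9$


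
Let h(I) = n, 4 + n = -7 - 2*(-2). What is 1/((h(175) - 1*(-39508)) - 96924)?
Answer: -1/57423 ≈ -1.7415e-5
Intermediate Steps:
n = -7 (n = -4 + (-7 - 2*(-2)) = -4 + (-7 + 4) = -4 - 3 = -7)
h(I) = -7
1/((h(175) - 1*(-39508)) - 96924) = 1/((-7 - 1*(-39508)) - 96924) = 1/((-7 + 39508) - 96924) = 1/(39501 - 96924) = 1/(-57423) = -1/57423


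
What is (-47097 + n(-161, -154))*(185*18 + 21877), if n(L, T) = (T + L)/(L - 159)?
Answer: -75977553015/64 ≈ -1.1871e+9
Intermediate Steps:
n(L, T) = (L + T)/(-159 + L)
(-47097 + n(-161, -154))*(185*18 + 21877) = (-47097 + (-161 - 154)/(-159 - 161))*(185*18 + 21877) = (-47097 - 315/(-320))*(3330 + 21877) = (-47097 - 1/320*(-315))*25207 = (-47097 + 63/64)*25207 = -3014145/64*25207 = -75977553015/64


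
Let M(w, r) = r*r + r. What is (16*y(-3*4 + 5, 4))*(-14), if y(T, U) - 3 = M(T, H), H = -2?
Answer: -1120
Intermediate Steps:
M(w, r) = r + r² (M(w, r) = r² + r = r + r²)
y(T, U) = 5 (y(T, U) = 3 - 2*(1 - 2) = 3 - 2*(-1) = 3 + 2 = 5)
(16*y(-3*4 + 5, 4))*(-14) = (16*5)*(-14) = 80*(-14) = -1120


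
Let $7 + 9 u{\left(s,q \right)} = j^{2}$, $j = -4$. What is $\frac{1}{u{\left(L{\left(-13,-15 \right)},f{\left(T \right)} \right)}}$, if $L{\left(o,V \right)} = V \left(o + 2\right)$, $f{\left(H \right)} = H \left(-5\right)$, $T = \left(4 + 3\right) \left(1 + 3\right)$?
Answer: $1$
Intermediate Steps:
$T = 28$ ($T = 7 \cdot 4 = 28$)
$f{\left(H \right)} = - 5 H$
$L{\left(o,V \right)} = V \left(2 + o\right)$
$u{\left(s,q \right)} = 1$ ($u{\left(s,q \right)} = - \frac{7}{9} + \frac{\left(-4\right)^{2}}{9} = - \frac{7}{9} + \frac{1}{9} \cdot 16 = - \frac{7}{9} + \frac{16}{9} = 1$)
$\frac{1}{u{\left(L{\left(-13,-15 \right)},f{\left(T \right)} \right)}} = 1^{-1} = 1$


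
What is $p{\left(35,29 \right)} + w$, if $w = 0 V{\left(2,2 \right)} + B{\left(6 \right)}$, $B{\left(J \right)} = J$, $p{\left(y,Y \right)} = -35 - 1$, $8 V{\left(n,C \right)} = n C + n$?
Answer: $-30$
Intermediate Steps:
$V{\left(n,C \right)} = \frac{n}{8} + \frac{C n}{8}$ ($V{\left(n,C \right)} = \frac{n C + n}{8} = \frac{C n + n}{8} = \frac{n + C n}{8} = \frac{n}{8} + \frac{C n}{8}$)
$p{\left(y,Y \right)} = -36$
$w = 6$ ($w = 0 \cdot \frac{1}{8} \cdot 2 \left(1 + 2\right) + 6 = 0 \cdot \frac{1}{8} \cdot 2 \cdot 3 + 6 = 0 \cdot \frac{3}{4} + 6 = 0 + 6 = 6$)
$p{\left(35,29 \right)} + w = -36 + 6 = -30$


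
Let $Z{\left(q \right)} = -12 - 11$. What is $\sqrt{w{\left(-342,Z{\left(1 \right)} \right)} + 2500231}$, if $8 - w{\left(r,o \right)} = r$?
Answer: $\sqrt{2500581} \approx 1581.3$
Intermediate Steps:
$Z{\left(q \right)} = -23$ ($Z{\left(q \right)} = -12 - 11 = -23$)
$w{\left(r,o \right)} = 8 - r$
$\sqrt{w{\left(-342,Z{\left(1 \right)} \right)} + 2500231} = \sqrt{\left(8 - -342\right) + 2500231} = \sqrt{\left(8 + 342\right) + 2500231} = \sqrt{350 + 2500231} = \sqrt{2500581}$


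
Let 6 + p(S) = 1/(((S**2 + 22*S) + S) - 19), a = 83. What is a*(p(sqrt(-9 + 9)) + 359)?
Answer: 556598/19 ≈ 29295.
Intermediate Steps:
p(S) = -6 + 1/(-19 + S**2 + 23*S) (p(S) = -6 + 1/(((S**2 + 22*S) + S) - 19) = -6 + 1/((S**2 + 23*S) - 19) = -6 + 1/(-19 + S**2 + 23*S))
a*(p(sqrt(-9 + 9)) + 359) = 83*((115 - 138*sqrt(-9 + 9) - 6*(sqrt(-9 + 9))**2)/(-19 + (sqrt(-9 + 9))**2 + 23*sqrt(-9 + 9)) + 359) = 83*((115 - 138*sqrt(0) - 6*(sqrt(0))**2)/(-19 + (sqrt(0))**2 + 23*sqrt(0)) + 359) = 83*((115 - 138*0 - 6*0**2)/(-19 + 0**2 + 23*0) + 359) = 83*((115 + 0 - 6*0)/(-19 + 0 + 0) + 359) = 83*((115 + 0 + 0)/(-19) + 359) = 83*(-1/19*115 + 359) = 83*(-115/19 + 359) = 83*(6706/19) = 556598/19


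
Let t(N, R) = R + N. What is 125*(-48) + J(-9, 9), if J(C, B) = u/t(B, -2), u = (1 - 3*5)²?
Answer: -5972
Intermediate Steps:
t(N, R) = N + R
u = 196 (u = (1 - 15)² = (-14)² = 196)
J(C, B) = 196/(-2 + B) (J(C, B) = 196/(B - 2) = 196/(-2 + B))
125*(-48) + J(-9, 9) = 125*(-48) + 196/(-2 + 9) = -6000 + 196/7 = -6000 + 196*(⅐) = -6000 + 28 = -5972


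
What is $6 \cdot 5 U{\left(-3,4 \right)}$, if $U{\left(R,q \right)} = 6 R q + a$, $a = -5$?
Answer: $-2310$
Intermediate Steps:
$U{\left(R,q \right)} = -5 + 6 R q$ ($U{\left(R,q \right)} = 6 R q - 5 = -5 + 6 R q$)
$6 \cdot 5 U{\left(-3,4 \right)} = 6 \cdot 5 \left(-5 + 6 \left(-3\right) 4\right) = 30 \left(-5 - 72\right) = 30 \left(-77\right) = -2310$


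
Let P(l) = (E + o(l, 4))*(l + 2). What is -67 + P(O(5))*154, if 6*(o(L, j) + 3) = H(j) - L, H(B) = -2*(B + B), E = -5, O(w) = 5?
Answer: -12464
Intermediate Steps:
H(B) = -4*B
o(L, j) = -3 - 2*j/3 - L/6 (o(L, j) = -3 + (-4*j - L)/6 = -3 + (-L - 4*j)/6 = -3 + (-2*j/3 - L/6) = -3 - 2*j/3 - L/6)
P(l) = (2 + l)*(-32/3 - l/6) (P(l) = (-5 + (-3 - ⅔*4 - l/6))*(l + 2) = (-5 + (-3 - 8/3 - l/6))*(2 + l) = (-5 + (-17/3 - l/6))*(2 + l) = (-32/3 - l/6)*(2 + l) = (2 + l)*(-32/3 - l/6))
-67 + P(O(5))*154 = -67 + (-64/3 - 11*5 - ⅙*5²)*154 = -67 + (-64/3 - 55 - ⅙*25)*154 = -67 + (-64/3 - 55 - 25/6)*154 = -67 - 161/2*154 = -67 - 12397 = -12464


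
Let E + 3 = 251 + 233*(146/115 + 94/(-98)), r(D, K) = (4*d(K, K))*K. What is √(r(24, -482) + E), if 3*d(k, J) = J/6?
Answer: √302971692095/2415 ≈ 227.92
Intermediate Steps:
d(k, J) = J/18 (d(k, J) = (J/6)/3 = J/18)
r(D, K) = 2*K²/9 (r(D, K) = (4*(K/18))*K = (2*K/9)*K = 2*K²/9)
E = 1804997/5635 (E = -3 + (251 + 233*(146/115 + 94/(-98))) = -3 + (251 + 233*(146*(1/115) + 94*(-1/98))) = -3 + (251 + 233*(146/115 - 47/49)) = -3 + (251 + 233*(1749/5635)) = -3 + (251 + 407517/5635) = -3 + 1821902/5635 = 1804997/5635 ≈ 320.32)
√(r(24, -482) + E) = √((2/9)*(-482)² + 1804997/5635) = √((2/9)*232324 + 1804997/5635) = √(464648/9 + 1804997/5635) = √(2634536453/50715) = √302971692095/2415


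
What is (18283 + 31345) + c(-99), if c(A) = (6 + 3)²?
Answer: 49709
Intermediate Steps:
c(A) = 81 (c(A) = 9² = 81)
(18283 + 31345) + c(-99) = (18283 + 31345) + 81 = 49628 + 81 = 49709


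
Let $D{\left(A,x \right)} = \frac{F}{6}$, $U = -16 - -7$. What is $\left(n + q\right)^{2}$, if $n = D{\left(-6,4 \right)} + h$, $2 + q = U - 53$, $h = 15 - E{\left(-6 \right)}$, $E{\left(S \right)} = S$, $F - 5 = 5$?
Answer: $\frac{15376}{9} \approx 1708.4$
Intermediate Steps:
$U = -9$ ($U = -16 + 7 = -9$)
$F = 10$ ($F = 5 + 5 = 10$)
$D{\left(A,x \right)} = \frac{5}{3}$ ($D{\left(A,x \right)} = \frac{10}{6} = 10 \cdot \frac{1}{6} = \frac{5}{3}$)
$h = 21$ ($h = 15 - -6 = 15 + 6 = 21$)
$q = -64$ ($q = -2 - 62 = -64$)
$n = \frac{68}{3}$ ($n = \frac{5}{3} + 21 = \frac{68}{3} \approx 22.667$)
$\left(n + q\right)^{2} = \left(\frac{68}{3} - 64\right)^{2} = \left(- \frac{124}{3}\right)^{2} = \frac{15376}{9}$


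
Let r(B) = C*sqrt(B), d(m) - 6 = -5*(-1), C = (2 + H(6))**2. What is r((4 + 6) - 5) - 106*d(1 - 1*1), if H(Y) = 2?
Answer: -1166 + 16*sqrt(5) ≈ -1130.2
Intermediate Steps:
C = 16 (C = (2 + 2)**2 = 4**2 = 16)
d(m) = 11 (d(m) = 6 - 5*(-1) = 6 + 5 = 11)
r(B) = 16*sqrt(B)
r((4 + 6) - 5) - 106*d(1 - 1*1) = 16*sqrt((4 + 6) - 5) - 106*11 = 16*sqrt(10 - 5) - 1166 = 16*sqrt(5) - 1166 = -1166 + 16*sqrt(5)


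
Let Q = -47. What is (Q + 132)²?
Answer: 7225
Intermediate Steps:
(Q + 132)² = (-47 + 132)² = 85² = 7225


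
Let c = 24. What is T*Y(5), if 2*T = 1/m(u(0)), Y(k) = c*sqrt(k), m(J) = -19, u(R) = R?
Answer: -12*sqrt(5)/19 ≈ -1.4123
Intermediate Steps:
Y(k) = 24*sqrt(k)
T = -1/38 (T = (1/2)/(-19) = (1/2)*(-1/19) = -1/38 ≈ -0.026316)
T*Y(5) = -12*sqrt(5)/19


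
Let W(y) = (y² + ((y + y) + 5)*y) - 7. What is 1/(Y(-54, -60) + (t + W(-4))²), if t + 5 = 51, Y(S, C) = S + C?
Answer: 1/4375 ≈ 0.00022857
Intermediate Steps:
Y(S, C) = C + S
t = 46 (t = -5 + 51 = 46)
W(y) = -7 + y² + y*(5 + 2*y) (W(y) = (y² + (2*y + 5)*y) - 7 = (y² + (5 + 2*y)*y) - 7 = (y² + y*(5 + 2*y)) - 7 = -7 + y² + y*(5 + 2*y))
1/(Y(-54, -60) + (t + W(-4))²) = 1/((-60 - 54) + (46 + (-7 + 3*(-4)² + 5*(-4)))²) = 1/(-114 + (46 + (-7 + 3*16 - 20))²) = 1/(-114 + (46 + (-7 + 48 - 20))²) = 1/(-114 + (46 + 21)²) = 1/(-114 + 67²) = 1/(-114 + 4489) = 1/4375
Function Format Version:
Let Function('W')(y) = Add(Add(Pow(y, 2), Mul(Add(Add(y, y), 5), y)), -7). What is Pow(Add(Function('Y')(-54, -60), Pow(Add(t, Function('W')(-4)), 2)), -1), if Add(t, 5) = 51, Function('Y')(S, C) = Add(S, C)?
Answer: Rational(1, 4375) ≈ 0.00022857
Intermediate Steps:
Function('Y')(S, C) = Add(C, S)
t = 46 (t = Add(-5, 51) = 46)
Function('W')(y) = Add(-7, Pow(y, 2), Mul(y, Add(5, Mul(2, y)))) (Function('W')(y) = Add(Add(Pow(y, 2), Mul(Add(Mul(2, y), 5), y)), -7) = Add(Add(Pow(y, 2), Mul(Add(5, Mul(2, y)), y)), -7) = Add(Add(Pow(y, 2), Mul(y, Add(5, Mul(2, y)))), -7) = Add(-7, Pow(y, 2), Mul(y, Add(5, Mul(2, y)))))
Pow(Add(Function('Y')(-54, -60), Pow(Add(t, Function('W')(-4)), 2)), -1) = Pow(Add(Add(-60, -54), Pow(Add(46, Add(-7, Mul(3, Pow(-4, 2)), Mul(5, -4))), 2)), -1) = Pow(Add(-114, Pow(Add(46, Add(-7, Mul(3, 16), -20)), 2)), -1) = Pow(Add(-114, Pow(Add(46, Add(-7, 48, -20)), 2)), -1) = Pow(Add(-114, Pow(Add(46, 21), 2)), -1) = Pow(Add(-114, Pow(67, 2)), -1) = Pow(Add(-114, 4489), -1) = Pow(4375, -1) = Rational(1, 4375)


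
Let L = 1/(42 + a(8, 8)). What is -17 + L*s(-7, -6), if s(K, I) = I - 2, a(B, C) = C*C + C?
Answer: -973/57 ≈ -17.070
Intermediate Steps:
a(B, C) = C + C² (a(B, C) = C² + C = C + C²)
L = 1/114 (L = 1/(42 + 8*(1 + 8)) = 1/(42 + 8*9) = 1/(42 + 72) = 1/114 ≈ 0.0087719)
s(K, I) = -2 + I
-17 + L*s(-7, -6) = -17 + (-2 - 6)/114 = -17 + (1/114)*(-8) = -17 - 4/57 = -973/57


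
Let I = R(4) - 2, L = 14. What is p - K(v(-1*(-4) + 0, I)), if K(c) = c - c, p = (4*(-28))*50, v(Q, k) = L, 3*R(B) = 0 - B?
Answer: -5600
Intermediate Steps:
R(B) = -B/3 (R(B) = (0 - B)/3 = (-B)/3 = -B/3)
I = -10/3 (I = -⅓*4 - 2 = -4/3 - 2 = -10/3 ≈ -3.3333)
v(Q, k) = 14
p = -5600 (p = -112*50 = -5600)
K(c) = 0
p - K(v(-1*(-4) + 0, I)) = -5600 - 1*0 = -5600 + 0 = -5600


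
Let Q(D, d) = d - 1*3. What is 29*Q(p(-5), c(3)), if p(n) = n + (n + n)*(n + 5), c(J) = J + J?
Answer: 87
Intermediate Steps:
c(J) = 2*J
p(n) = n + 2*n*(5 + n) (p(n) = n + (2*n)*(5 + n) = n + 2*n*(5 + n))
Q(D, d) = -3 + d (Q(D, d) = d - 3 = -3 + d)
29*Q(p(-5), c(3)) = 29*(-3 + 2*3) = 29*(-3 + 6) = 29*3 = 87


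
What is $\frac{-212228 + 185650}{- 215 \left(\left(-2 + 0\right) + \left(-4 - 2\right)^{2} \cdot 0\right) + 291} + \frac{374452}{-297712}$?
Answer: $- \frac{2045642357}{53662588} \approx -38.12$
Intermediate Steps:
$\frac{-212228 + 185650}{- 215 \left(\left(-2 + 0\right) + \left(-4 - 2\right)^{2} \cdot 0\right) + 291} + \frac{374452}{-297712} = - \frac{26578}{- 215 \left(-2 + \left(-6\right)^{2} \cdot 0\right) + 291} + 374452 \left(- \frac{1}{297712}\right) = - \frac{26578}{- 215 \left(-2 + 36 \cdot 0\right) + 291} - \frac{93613}{74428} = - \frac{26578}{- 215 \left(-2 + 0\right) + 291} - \frac{93613}{74428} = - \frac{26578}{\left(-215\right) \left(-2\right) + 291} - \frac{93613}{74428} = - \frac{26578}{430 + 291} - \frac{93613}{74428} = - \frac{26578}{721} - \frac{93613}{74428} = - \frac{2045642357}{53662588}$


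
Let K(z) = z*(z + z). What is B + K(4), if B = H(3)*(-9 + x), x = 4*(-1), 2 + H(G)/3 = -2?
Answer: 188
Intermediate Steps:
K(z) = 2*z**2 (K(z) = z*(2*z) = 2*z**2)
H(G) = -12 (H(G) = -6 + 3*(-2) = -6 - 6 = -12)
x = -4
B = 156 (B = -12*(-9 - 4) = -12*(-13) = 156)
B + K(4) = 156 + 2*4**2 = 156 + 2*16 = 156 + 32 = 188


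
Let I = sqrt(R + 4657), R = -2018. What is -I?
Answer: -sqrt(2639) ≈ -51.371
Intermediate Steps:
I = sqrt(2639) (I = sqrt(-2018 + 4657) = sqrt(2639) ≈ 51.371)
-I = -sqrt(2639)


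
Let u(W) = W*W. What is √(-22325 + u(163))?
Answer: 2*√1061 ≈ 65.146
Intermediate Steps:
u(W) = W²
√(-22325 + u(163)) = √(-22325 + 163²) = √(-22325 + 26569) = √4244 = 2*√1061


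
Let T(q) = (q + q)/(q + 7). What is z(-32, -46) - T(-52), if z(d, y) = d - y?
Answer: 526/45 ≈ 11.689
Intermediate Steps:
T(q) = 2*q/(7 + q) (T(q) = (2*q)/(7 + q) = 2*q/(7 + q))
z(-32, -46) - T(-52) = (-32 - 1*(-46)) - 2*(-52)/(7 - 52) = (-32 + 46) - 2*(-52)/(-45) = 14 - 2*(-52)*(-1)/45 = 14 - 1*104/45 = 14 - 104/45 = 526/45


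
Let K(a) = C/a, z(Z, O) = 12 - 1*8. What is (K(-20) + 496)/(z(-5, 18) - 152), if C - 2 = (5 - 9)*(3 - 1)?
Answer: -4963/1480 ≈ -3.3534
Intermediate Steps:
z(Z, O) = 4 (z(Z, O) = 12 - 8 = 4)
C = -6 (C = 2 + (5 - 9)*(3 - 1) = 2 - 4*2 = 2 - 8 = -6)
K(a) = -6/a
(K(-20) + 496)/(z(-5, 18) - 152) = (-6/(-20) + 496)/(4 - 152) = (-6*(-1/20) + 496)/(-148) = (3/10 + 496)*(-1/148) = (4963/10)*(-1/148) = -4963/1480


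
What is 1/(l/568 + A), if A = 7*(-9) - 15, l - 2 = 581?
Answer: -568/43721 ≈ -0.012991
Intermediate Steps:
l = 583 (l = 2 + 581 = 583)
A = -78 (A = -63 - 15 = -78)
1/(l/568 + A) = 1/(583/568 - 78) = 1/(-43721/568) = -568/43721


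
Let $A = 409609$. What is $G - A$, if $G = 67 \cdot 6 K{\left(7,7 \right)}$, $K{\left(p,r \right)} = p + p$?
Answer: $-403981$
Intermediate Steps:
$K{\left(p,r \right)} = 2 p$
$G = 5628$ ($G = 67 \cdot 6 \cdot 2 \cdot 7 = 402 \cdot 14 = 5628$)
$G - A = 5628 - 409609 = -403981$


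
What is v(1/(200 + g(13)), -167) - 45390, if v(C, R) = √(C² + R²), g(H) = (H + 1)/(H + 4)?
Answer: -45390 + √325057339333/3414 ≈ -45223.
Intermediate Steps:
g(H) = (1 + H)/(4 + H)
v(1/(200 + g(13)), -167) - 45390 = √((1/(200 + (1 + 13)/(4 + 13)))² + (-167)²) - 45390 = √((1/(200 + 14/17))² + 27889) - 45390 = √((1/(3414/17))² + 27889) - 45390 = √((17/3414)² + 27889) - 45390 = √(289/11655396 + 27889) - 45390 = √(325057339333/11655396) - 45390 = √325057339333/3414 - 45390 = -45390 + √325057339333/3414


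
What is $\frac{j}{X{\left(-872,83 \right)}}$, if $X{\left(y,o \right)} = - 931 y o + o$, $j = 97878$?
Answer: $\frac{2966}{2041883} \approx 0.0014526$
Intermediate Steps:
$X{\left(y,o \right)} = o - 931 o y$ ($X{\left(y,o \right)} = - 931 o y + o = o - 931 o y$)
$\frac{j}{X{\left(-872,83 \right)}} = \frac{97878}{83 \left(1 - -811832\right)} = \frac{97878}{83 \left(1 + 811832\right)} = \frac{97878}{83 \cdot 811833} = \frac{97878}{67382139} = 97878 \cdot \frac{1}{67382139} = \frac{2966}{2041883}$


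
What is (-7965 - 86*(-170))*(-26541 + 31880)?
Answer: 35531045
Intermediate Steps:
(-7965 - 86*(-170))*(-26541 + 31880) = (-7965 + 14620)*5339 = 6655*5339 = 35531045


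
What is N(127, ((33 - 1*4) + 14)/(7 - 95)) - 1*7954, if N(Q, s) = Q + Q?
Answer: -7700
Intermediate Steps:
N(Q, s) = 2*Q
N(127, ((33 - 1*4) + 14)/(7 - 95)) - 1*7954 = 2*127 - 1*7954 = 254 - 7954 = -7700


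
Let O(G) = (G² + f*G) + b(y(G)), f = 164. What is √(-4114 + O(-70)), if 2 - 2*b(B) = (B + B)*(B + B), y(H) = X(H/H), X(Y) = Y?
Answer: I*√10695 ≈ 103.42*I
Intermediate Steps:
y(H) = 1 (y(H) = H/H = 1)
b(B) = 1 - 2*B² (b(B) = 1 - (B + B)*(B + B)/2 = 1 - 2*B*2*B/2 = 1 - 2*B²)
O(G) = -1 + G² + 164*G (O(G) = (G² + 164*G) + (1 - 2*1²) = (G² + 164*G) + (1 - 2*1) = (G² + 164*G) + (1 - 2) = (G² + 164*G) - 1 = -1 + G² + 164*G)
√(-4114 + O(-70)) = √(-4114 + (-1 + (-70)² + 164*(-70))) = √(-4114 + (-1 + 4900 - 11480)) = √(-4114 - 6581) = √(-10695) = I*√10695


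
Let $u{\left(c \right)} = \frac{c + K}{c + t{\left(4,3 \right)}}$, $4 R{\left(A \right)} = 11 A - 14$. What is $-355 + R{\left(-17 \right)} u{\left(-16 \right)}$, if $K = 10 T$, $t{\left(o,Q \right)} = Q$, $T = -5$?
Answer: $- \frac{15863}{26} \approx -610.12$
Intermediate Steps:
$R{\left(A \right)} = - \frac{7}{2} + \frac{11 A}{4}$ ($R{\left(A \right)} = \frac{11 A - 14}{4} = \frac{-14 + 11 A}{4} = - \frac{7}{2} + \frac{11 A}{4}$)
$K = -50$ ($K = 10 \left(-5\right) = -50$)
$u{\left(c \right)} = \frac{-50 + c}{3 + c}$ ($u{\left(c \right)} = \frac{c - 50}{c + 3} = \frac{-50 + c}{3 + c}$)
$-355 + R{\left(-17 \right)} u{\left(-16 \right)} = -355 + \left(- \frac{7}{2} + \frac{11}{4} \left(-17\right)\right) \frac{-50 - 16}{3 - 16} = -355 + \left(- \frac{7}{2} - \frac{187}{4}\right) \frac{1}{-13} \left(-66\right) = -355 - \frac{201 \left(\left(- \frac{1}{13}\right) \left(-66\right)\right)}{4} = -355 - \frac{6633}{26} = - \frac{15863}{26}$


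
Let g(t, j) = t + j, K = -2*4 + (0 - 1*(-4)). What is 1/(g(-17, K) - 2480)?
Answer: -1/2501 ≈ -0.00039984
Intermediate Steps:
K = -4 (K = -8 + (0 + 4) = -8 + 4 = -4)
g(t, j) = j + t
1/(g(-17, K) - 2480) = 1/((-4 - 17) - 2480) = 1/(-21 - 2480) = 1/(-2501) = -1/2501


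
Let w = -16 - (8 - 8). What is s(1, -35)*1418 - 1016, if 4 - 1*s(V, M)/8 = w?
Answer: 225864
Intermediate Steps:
w = -16 (w = -16 - 1*0 = -16 + 0 = -16)
s(V, M) = 160 (s(V, M) = 32 - 8*(-16) = 32 + 128 = 160)
s(1, -35)*1418 - 1016 = 160*1418 - 1016 = 226880 - 1016 = 225864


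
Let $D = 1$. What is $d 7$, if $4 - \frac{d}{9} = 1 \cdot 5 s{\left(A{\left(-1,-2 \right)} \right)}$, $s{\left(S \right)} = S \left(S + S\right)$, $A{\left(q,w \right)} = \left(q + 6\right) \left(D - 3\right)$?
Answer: $-62748$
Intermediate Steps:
$A{\left(q,w \right)} = -12 - 2 q$ ($A{\left(q,w \right)} = \left(q + 6\right) \left(1 - 3\right) = \left(6 + q\right) \left(-2\right) = -12 - 2 q$)
$s{\left(S \right)} = 2 S^{2}$ ($s{\left(S \right)} = S 2 S = 2 S^{2}$)
$d = -8964$ ($d = 36 - 9 \cdot 1 \cdot 5 \cdot 2 \left(-12 - -2\right)^{2} = 36 - 9 \cdot 5 \cdot 2 \left(-12 + 2\right)^{2} = 36 - 9 \cdot 5 \cdot 2 \left(-10\right)^{2} = 36 - 9 \cdot 5 \cdot 2 \cdot 100 = 36 - 9 \cdot 5 \cdot 200 = 36 - 9000 = -8964$)
$d 7 = \left(-8964\right) 7 = -62748$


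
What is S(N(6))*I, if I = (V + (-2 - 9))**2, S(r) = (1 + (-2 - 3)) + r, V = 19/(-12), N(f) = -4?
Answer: -22801/18 ≈ -1266.7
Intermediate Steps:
V = -19/12 (V = 19*(-1/12) = -19/12 ≈ -1.5833)
S(r) = -4 + r (S(r) = (1 - 5) + r = -4 + r)
I = 22801/144 (I = (-19/12 + (-2 - 9))**2 = (-19/12 - 11)**2 = (-151/12)**2 = 22801/144 ≈ 158.34)
S(N(6))*I = (-4 - 4)*(22801/144) = -8*22801/144 = -22801/18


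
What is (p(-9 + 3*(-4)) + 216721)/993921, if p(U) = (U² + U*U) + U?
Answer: 217582/993921 ≈ 0.21891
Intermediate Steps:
p(U) = U + 2*U² (p(U) = (U² + U²) + U = 2*U² + U = U + 2*U²)
(p(-9 + 3*(-4)) + 216721)/993921 = ((-9 + 3*(-4))*(1 + 2*(-9 + 3*(-4))) + 216721)/993921 = ((-9 - 12)*(1 + 2*(-9 - 12)) + 216721)*(1/993921) = (-21*(1 + 2*(-21)) + 216721)*(1/993921) = (-21*(1 - 42) + 216721)*(1/993921) = (-21*(-41) + 216721)*(1/993921) = (861 + 216721)*(1/993921) = 217582*(1/993921) = 217582/993921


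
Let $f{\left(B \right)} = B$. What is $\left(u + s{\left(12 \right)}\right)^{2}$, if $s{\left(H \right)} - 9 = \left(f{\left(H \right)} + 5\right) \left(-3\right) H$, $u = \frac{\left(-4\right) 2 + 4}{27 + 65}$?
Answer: $\frac{192376900}{529} \approx 3.6366 \cdot 10^{5}$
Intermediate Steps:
$u = - \frac{1}{23}$ ($u = \frac{-8 + 4}{92} = \left(-4\right) \frac{1}{92} = - \frac{1}{23} \approx -0.043478$)
$s{\left(H \right)} = 9 + H \left(-15 - 3 H\right)$ ($s{\left(H \right)} = 9 + \left(H + 5\right) \left(-3\right) H = 9 + \left(5 + H\right) \left(-3\right) H = 9 + \left(-15 - 3 H\right) H = 9 + H \left(-15 - 3 H\right)$)
$\left(u + s{\left(12 \right)}\right)^{2} = \left(- \frac{1}{23} - \left(171 + 432\right)\right)^{2} = \left(- \frac{1}{23} - 603\right)^{2} = \left(- \frac{13870}{23}\right)^{2} = \frac{192376900}{529}$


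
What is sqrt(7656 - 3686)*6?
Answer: 6*sqrt(3970) ≈ 378.05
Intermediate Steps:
sqrt(7656 - 3686)*6 = sqrt(3970)*6 = 6*sqrt(3970)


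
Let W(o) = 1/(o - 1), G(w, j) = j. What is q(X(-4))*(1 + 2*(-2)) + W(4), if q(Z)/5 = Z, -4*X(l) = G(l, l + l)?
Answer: -89/3 ≈ -29.667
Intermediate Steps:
X(l) = -l/2 (X(l) = -(l + l)/4 = -l/2)
W(o) = 1/(-1 + o)
q(Z) = 5*Z
q(X(-4))*(1 + 2*(-2)) + W(4) = (5*(-½*(-4)))*(1 + 2*(-2)) + 1/(-1 + 4) = (5*2)*(1 - 4) + 1/3 = 10*(-3) + ⅓ = -30 + ⅓ = -89/3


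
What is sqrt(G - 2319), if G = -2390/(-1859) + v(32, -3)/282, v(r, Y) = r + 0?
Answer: I*sqrt(942212689077)/20163 ≈ 48.141*I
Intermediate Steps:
v(r, Y) = r
G = 366734/262119 (G = -2390/(-1859) + 32/282 = -2390*(-1/1859) + 32*(1/282) = 2390/1859 + 16/141 = 366734/262119 ≈ 1.3991)
sqrt(G - 2319) = sqrt(366734/262119 - 2319) = sqrt(-607487227/262119) = I*sqrt(942212689077)/20163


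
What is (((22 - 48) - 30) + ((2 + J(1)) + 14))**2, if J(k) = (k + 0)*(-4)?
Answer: 1936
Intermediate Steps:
J(k) = -4*k (J(k) = k*(-4) = -4*k)
(((22 - 48) - 30) + ((2 + J(1)) + 14))**2 = (((22 - 48) - 30) + ((2 - 4*1) + 14))**2 = ((-26 - 30) + ((2 - 4) + 14))**2 = (-56 + (-2 + 14))**2 = (-56 + 12)**2 = (-44)**2 = 1936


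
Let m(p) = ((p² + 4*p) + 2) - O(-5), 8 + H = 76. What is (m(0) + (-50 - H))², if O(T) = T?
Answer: 12321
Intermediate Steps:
H = 68 (H = -8 + 76 = 68)
m(p) = 7 + p² + 4*p (m(p) = ((p² + 4*p) + 2) - 1*(-5) = (2 + p² + 4*p) + 5 = 7 + p² + 4*p)
(m(0) + (-50 - H))² = ((7 + 0² + 4*0) + (-50 - 1*68))² = ((7 + 0 + 0) + (-50 - 68))² = (7 - 118)² = (-111)² = 12321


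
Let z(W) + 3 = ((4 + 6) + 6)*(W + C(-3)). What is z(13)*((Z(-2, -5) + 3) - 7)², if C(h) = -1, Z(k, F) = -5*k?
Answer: 6804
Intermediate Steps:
z(W) = -19 + 16*W (z(W) = -3 + ((4 + 6) + 6)*(W - 1) = -3 + (10 + 6)*(-1 + W) = -3 + 16*(-1 + W) = -3 + (-16 + 16*W) = -19 + 16*W)
z(13)*((Z(-2, -5) + 3) - 7)² = (-19 + 16*13)*((-5*(-2) + 3) - 7)² = (-19 + 208)*((10 + 3) - 7)² = 189*(13 - 7)² = 189*6² = 189*36 = 6804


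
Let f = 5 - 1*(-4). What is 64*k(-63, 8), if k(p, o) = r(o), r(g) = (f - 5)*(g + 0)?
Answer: 2048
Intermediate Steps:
f = 9 (f = 5 + 4 = 9)
r(g) = 4*g (r(g) = (9 - 5)*(g + 0) = 4*g)
k(p, o) = 4*o
64*k(-63, 8) = 64*(4*8) = 64*32 = 2048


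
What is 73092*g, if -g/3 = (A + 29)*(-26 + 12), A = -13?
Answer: 49117824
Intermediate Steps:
g = 672 (g = -3*(-13 + 29)*(-26 + 12) = -48*(-14) = -3*(-224) = 672)
73092*g = 73092*672 = 49117824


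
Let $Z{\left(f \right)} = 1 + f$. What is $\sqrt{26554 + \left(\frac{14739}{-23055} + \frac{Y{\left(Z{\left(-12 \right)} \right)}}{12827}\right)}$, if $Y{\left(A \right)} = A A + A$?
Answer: $\frac{\sqrt{258022493804348836855}}{98575495} \approx 162.95$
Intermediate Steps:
$Y{\left(A \right)} = A + A^{2}$ ($Y{\left(A \right)} = A^{2} + A = A + A^{2}$)
$\sqrt{26554 + \left(\frac{14739}{-23055} + \frac{Y{\left(Z{\left(-12 \right)} \right)}}{12827}\right)} = \sqrt{26554 + \left(\frac{14739}{-23055} + \frac{\left(1 - 12\right) \left(1 + \left(1 - 12\right)\right)}{12827}\right)} = \sqrt{26554 + \left(14739 \left(- \frac{1}{23055}\right) + - 11 \left(1 - 11\right) \frac{1}{12827}\right)} = \sqrt{26554 - \left(\frac{4913}{7685} - \left(-11\right) \left(-10\right) \frac{1}{12827}\right)} = \sqrt{26554 + \left(- \frac{4913}{7685} + 110 \cdot \frac{1}{12827}\right)} = \sqrt{26554 + \left(- \frac{4913}{7685} + \frac{110}{12827}\right)} = \sqrt{26554 - \frac{62173701}{98575495}} = \sqrt{\frac{2617511520529}{98575495}} = \frac{\sqrt{258022493804348836855}}{98575495}$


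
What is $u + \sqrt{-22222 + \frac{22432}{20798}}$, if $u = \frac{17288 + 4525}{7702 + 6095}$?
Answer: $\frac{7271}{4599} + \frac{i \sqrt{2402952689438}}{10399} \approx 1.581 + 149.07 i$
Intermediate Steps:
$u = \frac{7271}{4599}$ ($u = \frac{21813}{13797} = 21813 \cdot \frac{1}{13797} = \frac{7271}{4599} \approx 1.581$)
$u + \sqrt{-22222 + \frac{22432}{20798}} = \frac{7271}{4599} + \sqrt{-22222 + \frac{22432}{20798}} = \frac{7271}{4599} + \sqrt{-22222 + 22432 \cdot \frac{1}{20798}} = \frac{7271}{4599} + \sqrt{-22222 + \frac{11216}{10399}} = \frac{7271}{4599} + \sqrt{- \frac{231075362}{10399}} = \frac{7271}{4599} + \frac{i \sqrt{2402952689438}}{10399}$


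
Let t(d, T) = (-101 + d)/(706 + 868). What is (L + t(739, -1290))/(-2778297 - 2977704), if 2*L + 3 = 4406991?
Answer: -1734150097/4529972787 ≈ -0.38282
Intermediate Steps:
L = 2203494 (L = -3/2 + (1/2)*4406991 = -3/2 + 4406991/2 = 2203494)
t(d, T) = -101/1574 + d/1574 (t(d, T) = (-101 + d)/1574 = (-101 + d)*(1/1574) = -101/1574 + d/1574)
(L + t(739, -1290))/(-2778297 - 2977704) = (2203494 + (-101/1574 + (1/1574)*739))/(-2778297 - 2977704) = (2203494 + (-101/1574 + 739/1574))/(-5756001) = (2203494 + 319/787)*(-1/5756001) = (1734150097/787)*(-1/5756001) = -1734150097/4529972787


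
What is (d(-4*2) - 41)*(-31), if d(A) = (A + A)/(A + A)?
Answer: 1240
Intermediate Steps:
d(A) = 1 (d(A) = (2*A)/((2*A)) = (2*A)*(1/(2*A)) = 1)
(d(-4*2) - 41)*(-31) = (1 - 41)*(-31) = -40*(-31) = 1240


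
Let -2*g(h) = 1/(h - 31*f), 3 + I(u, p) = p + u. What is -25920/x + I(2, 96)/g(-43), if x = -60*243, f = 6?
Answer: 391606/9 ≈ 43512.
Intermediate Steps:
I(u, p) = -3 + p + u (I(u, p) = -3 + (p + u) = -3 + p + u)
x = -14580
g(h) = -1/(2*(-186 + h)) (g(h) = -1/(2*(h - 31*6)) = -1/(2*(h - 186)) = -1/(2*(-186 + h)))
-25920/x + I(2, 96)/g(-43) = -25920/(-14580) + (-3 + 96 + 2)/((-1/(-372 + 2*(-43)))) = -25920*(-1/14580) + 95/((-1/(-372 - 86))) = 16/9 + 95/((-1/(-458))) = 16/9 + 95/((-1*(-1/458))) = 16/9 + 95/(1/458) = 16/9 + 95*458 = 16/9 + 43510 = 391606/9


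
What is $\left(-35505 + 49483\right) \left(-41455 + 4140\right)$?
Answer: $-521589070$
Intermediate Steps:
$\left(-35505 + 49483\right) \left(-41455 + 4140\right) = 13978 \left(-37315\right) = -521589070$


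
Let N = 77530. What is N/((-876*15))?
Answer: -7753/1314 ≈ -5.9003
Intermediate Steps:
N/((-876*15)) = 77530/((-876*15)) = 77530/(-13140) = 77530*(-1/13140) = -7753/1314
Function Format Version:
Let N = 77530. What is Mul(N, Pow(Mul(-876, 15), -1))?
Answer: Rational(-7753, 1314) ≈ -5.9003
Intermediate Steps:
Mul(N, Pow(Mul(-876, 15), -1)) = Mul(77530, Pow(Mul(-876, 15), -1)) = Mul(77530, Pow(-13140, -1)) = Mul(77530, Rational(-1, 13140)) = Rational(-7753, 1314)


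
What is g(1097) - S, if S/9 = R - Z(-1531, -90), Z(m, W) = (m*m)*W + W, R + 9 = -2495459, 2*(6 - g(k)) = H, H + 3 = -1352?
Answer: -3752298649/2 ≈ -1.8761e+9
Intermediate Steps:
H = -1355 (H = -3 - 1352 = -1355)
g(k) = 1367/2 (g(k) = 6 - ½*(-1355) = 6 + 1355/2 = 1367/2)
R = -2495468 (R = -9 - 2495459 = -2495468)
Z(m, W) = W + W*m² (Z(m, W) = m²*W + W = W*m² + W = W + W*m²)
S = 1876150008 (S = 9*(-2495468 - (-90)*(1 + (-1531)²)) = 9*(-2495468 - (-90)*(1 + 2343961)) = 9*(-2495468 - (-90)*2343962) = 9*(-2495468 - 1*(-210956580)) = 9*(-2495468 + 210956580) = 9*208461112 = 1876150008)
g(1097) - S = 1367/2 - 1*1876150008 = 1367/2 - 1876150008 = -3752298649/2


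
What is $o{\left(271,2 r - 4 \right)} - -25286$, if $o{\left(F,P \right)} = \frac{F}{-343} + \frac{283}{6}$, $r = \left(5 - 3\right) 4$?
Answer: $\frac{52134031}{2058} \approx 25332.0$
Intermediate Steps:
$r = 8$ ($r = 2 \cdot 4 = 8$)
$o{\left(F,P \right)} = \frac{283}{6} - \frac{F}{343}$ ($o{\left(F,P \right)} = F \left(- \frac{1}{343}\right) + 283 \cdot \frac{1}{6} = - \frac{F}{343} + \frac{283}{6} = \frac{283}{6} - \frac{F}{343}$)
$o{\left(271,2 r - 4 \right)} - -25286 = \left(\frac{283}{6} - \frac{271}{343}\right) - -25286 = \left(\frac{283}{6} - \frac{271}{343}\right) + 25286 = \frac{95443}{2058} + 25286 = \frac{52134031}{2058}$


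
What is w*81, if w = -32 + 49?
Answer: 1377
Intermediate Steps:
w = 17
w*81 = 17*81 = 1377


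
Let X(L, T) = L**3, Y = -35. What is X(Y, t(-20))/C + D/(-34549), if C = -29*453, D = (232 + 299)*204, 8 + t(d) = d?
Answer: 58235987/453870213 ≈ 0.12831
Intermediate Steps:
t(d) = -8 + d
D = 108324 (D = 531*204 = 108324)
C = -13137
X(Y, t(-20))/C + D/(-34549) = (-35)**3/(-13137) + 108324/(-34549) = -42875*(-1/13137) + 108324*(-1/34549) = 42875/13137 - 108324/34549 = 58235987/453870213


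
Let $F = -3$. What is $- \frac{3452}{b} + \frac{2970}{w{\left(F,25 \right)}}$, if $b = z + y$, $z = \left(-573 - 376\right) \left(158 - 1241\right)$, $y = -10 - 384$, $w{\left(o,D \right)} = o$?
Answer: $- \frac{1017102722}{1027373} \approx -990.0$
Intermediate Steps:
$y = -394$ ($y = -10 - 384 = -394$)
$z = 1027767$ ($z = \left(-949\right) \left(-1083\right) = 1027767$)
$b = 1027373$ ($b = 1027767 - 394 = 1027373$)
$- \frac{3452}{b} + \frac{2970}{w{\left(F,25 \right)}} = - \frac{3452}{1027373} + \frac{2970}{-3} = \left(-3452\right) \frac{1}{1027373} + 2970 \left(- \frac{1}{3}\right) = - \frac{3452}{1027373} - 990 = - \frac{1017102722}{1027373}$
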